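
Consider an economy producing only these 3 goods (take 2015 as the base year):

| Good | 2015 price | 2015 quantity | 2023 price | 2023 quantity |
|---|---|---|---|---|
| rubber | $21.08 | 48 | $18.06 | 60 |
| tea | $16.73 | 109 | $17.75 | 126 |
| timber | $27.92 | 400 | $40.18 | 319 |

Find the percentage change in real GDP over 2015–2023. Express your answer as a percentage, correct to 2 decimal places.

-12.31%

Real GDP 2015 = Nominal GDP 2015 = 21.08·48 + 16.73·109 + 27.92·400 = 14003.41.
Real GDP 2023 (at 2015 prices) = 21.08·60 + 16.73·126 + 27.92·319 = 12279.26.
Real growth = 12279.26/14003.41 − 1 = -0.1231.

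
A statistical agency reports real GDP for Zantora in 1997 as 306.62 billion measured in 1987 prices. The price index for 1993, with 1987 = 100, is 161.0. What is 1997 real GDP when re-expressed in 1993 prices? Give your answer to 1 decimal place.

Real GDP in 1993 prices = Real GDP in 1987 prices × (P_1993/P_1987) = 306.62 × 1.610 = 493.66.

493.7 billion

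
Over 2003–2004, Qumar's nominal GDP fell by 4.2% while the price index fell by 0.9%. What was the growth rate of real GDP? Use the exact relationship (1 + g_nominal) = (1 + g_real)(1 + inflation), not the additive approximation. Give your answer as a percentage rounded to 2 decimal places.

(1 + g_nom) = (1 + g_real)(1 + π), so g_real = 0.9580 / 0.9910 − 1 = -0.03330.

-3.33%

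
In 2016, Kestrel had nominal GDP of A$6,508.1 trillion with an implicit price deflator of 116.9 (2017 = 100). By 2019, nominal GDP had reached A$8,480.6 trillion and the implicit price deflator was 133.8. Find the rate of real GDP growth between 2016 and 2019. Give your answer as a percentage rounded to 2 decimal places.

13.85%

Deflate each year: 2016 → 6508.1/1.169 = 5567.24; 2019 → 8480.6/1.338 = 6338.27.
So real GDP changed by 6338.27/5567.24 − 1 = 0.1385, i.e. 13.85%.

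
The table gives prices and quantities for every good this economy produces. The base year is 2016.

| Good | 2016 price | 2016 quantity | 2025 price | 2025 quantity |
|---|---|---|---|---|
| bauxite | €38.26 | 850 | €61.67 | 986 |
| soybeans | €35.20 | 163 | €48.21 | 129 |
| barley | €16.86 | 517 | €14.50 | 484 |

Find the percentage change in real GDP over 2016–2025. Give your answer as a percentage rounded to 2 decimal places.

Real GDP 2016 = Nominal GDP 2016 = 38.26·850 + 35.20·163 + 16.86·517 = 46975.22.
Real GDP 2025 (at 2016 prices) = 38.26·986 + 35.20·129 + 16.86·484 = 50425.40.
Real growth = 50425.40/46975.22 − 1 = 0.0734.

7.34%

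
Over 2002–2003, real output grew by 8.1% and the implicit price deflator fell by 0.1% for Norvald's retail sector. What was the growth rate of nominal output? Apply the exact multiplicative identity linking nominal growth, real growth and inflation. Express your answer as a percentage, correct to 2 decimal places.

7.99%

(1 + g_nom) = (1 + g_real)(1 + π) = 1.0810 × 0.9990 = 1.07992.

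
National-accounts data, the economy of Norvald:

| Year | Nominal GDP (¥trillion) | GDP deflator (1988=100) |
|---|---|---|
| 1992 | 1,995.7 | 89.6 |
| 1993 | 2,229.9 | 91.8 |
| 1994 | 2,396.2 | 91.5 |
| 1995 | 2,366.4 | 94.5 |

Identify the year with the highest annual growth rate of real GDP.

1993: real = 2229.9/0.918 = 2429.08; growth vs 1992 (2227.34) = 9.06%.
1994: real = 2396.2/0.915 = 2618.80; growth vs 1993 (2429.08) = 7.81%.
1995: real = 2366.4/0.945 = 2504.13; growth vs 1994 (2618.80) = -4.38%.

1993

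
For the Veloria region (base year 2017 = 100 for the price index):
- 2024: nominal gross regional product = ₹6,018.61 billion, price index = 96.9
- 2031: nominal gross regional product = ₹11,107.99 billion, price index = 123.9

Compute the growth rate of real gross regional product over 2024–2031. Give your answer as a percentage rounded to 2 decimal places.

Real gross regional product 2024 = 6018.61 / 0.969 = 6211.16.
Real gross regional product 2031 = 11107.99 / 1.239 = 8965.29.
Real growth = 8965.29 / 6211.16 − 1 = 0.4434.

44.34%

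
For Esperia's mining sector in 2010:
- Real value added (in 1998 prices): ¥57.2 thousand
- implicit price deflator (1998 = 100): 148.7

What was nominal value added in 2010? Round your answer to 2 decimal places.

Nominal value added = Real × (implicit price deflator/100) = 57.2 × 1.487 = 85.06.

¥85.06 thousand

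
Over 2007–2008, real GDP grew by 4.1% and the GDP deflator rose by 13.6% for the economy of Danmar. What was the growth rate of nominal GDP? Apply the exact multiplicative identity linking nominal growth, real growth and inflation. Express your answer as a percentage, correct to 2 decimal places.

18.26%

(1 + g_nom) = (1 + g_real)(1 + π) = 1.0410 × 1.1360 = 1.18258.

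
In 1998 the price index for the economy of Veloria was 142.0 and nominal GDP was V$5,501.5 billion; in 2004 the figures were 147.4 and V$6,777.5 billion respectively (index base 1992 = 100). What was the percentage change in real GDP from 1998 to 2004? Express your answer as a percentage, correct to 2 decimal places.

Real GDP 1998 = 5501.5 / 1.420 = 3874.30.
Real GDP 2004 = 6777.5 / 1.474 = 4598.03.
Real growth = 4598.03 / 3874.30 − 1 = 0.1868.

18.68%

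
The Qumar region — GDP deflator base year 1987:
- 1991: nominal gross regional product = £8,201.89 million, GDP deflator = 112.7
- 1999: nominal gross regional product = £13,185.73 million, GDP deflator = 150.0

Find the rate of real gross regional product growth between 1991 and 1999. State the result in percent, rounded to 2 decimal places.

20.79%

Real gross regional product 1991 = 8201.89 / 1.127 = 7277.63.
Real gross regional product 1999 = 13185.73 / 1.500 = 8790.49.
Real growth = 8790.49 / 7277.63 − 1 = 0.2079.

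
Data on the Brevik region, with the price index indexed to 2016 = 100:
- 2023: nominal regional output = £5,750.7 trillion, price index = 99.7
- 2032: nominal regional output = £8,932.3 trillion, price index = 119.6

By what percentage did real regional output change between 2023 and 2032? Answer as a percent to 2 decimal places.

29.48%

Deflate each year: 2023 → 5750.7/0.997 = 5768.00; 2032 → 8932.3/1.196 = 7468.48.
So real regional output changed by 7468.48/5768.00 − 1 = 0.2948, i.e. 29.48%.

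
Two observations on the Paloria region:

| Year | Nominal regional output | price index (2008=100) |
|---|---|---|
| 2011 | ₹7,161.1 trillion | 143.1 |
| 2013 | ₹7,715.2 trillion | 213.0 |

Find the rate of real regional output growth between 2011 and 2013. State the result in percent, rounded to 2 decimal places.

-27.62%

Deflate each year: 2011 → 7161.1/1.431 = 5004.26; 2013 → 7715.2/2.130 = 3622.16.
So real regional output changed by 3622.16/5004.26 − 1 = -0.2762, i.e. -27.62%.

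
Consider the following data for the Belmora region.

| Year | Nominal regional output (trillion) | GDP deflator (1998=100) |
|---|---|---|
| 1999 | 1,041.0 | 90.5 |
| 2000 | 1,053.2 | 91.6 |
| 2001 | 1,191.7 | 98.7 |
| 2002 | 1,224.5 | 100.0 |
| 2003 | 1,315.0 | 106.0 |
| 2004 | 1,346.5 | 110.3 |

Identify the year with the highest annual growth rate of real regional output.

2000: real = 1053.2/0.916 = 1149.78; growth vs 1999 (1150.28) = -0.04%.
2001: real = 1191.7/0.987 = 1207.40; growth vs 2000 (1149.78) = 5.01%.
2002: real = 1224.5/1.000 = 1224.50; growth vs 2001 (1207.40) = 1.42%.
2003: real = 1315.0/1.060 = 1240.57; growth vs 2002 (1224.50) = 1.31%.
2004: real = 1346.5/1.103 = 1220.76; growth vs 2003 (1240.57) = -1.60%.

2001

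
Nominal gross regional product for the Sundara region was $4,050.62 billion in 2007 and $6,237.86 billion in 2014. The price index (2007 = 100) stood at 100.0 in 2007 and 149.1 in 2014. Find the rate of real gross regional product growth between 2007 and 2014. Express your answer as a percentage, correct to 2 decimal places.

Deflate each year: 2007 → 4050.62/1.000 = 4050.62; 2014 → 6237.86/1.491 = 4183.68.
So real gross regional product changed by 4183.68/4050.62 − 1 = 0.0328, i.e. 3.28%.

3.28%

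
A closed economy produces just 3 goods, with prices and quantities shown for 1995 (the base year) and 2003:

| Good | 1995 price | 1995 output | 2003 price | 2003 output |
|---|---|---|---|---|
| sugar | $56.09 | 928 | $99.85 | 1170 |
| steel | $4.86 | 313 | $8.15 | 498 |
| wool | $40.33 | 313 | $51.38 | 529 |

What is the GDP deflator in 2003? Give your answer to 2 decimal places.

Nominal GDP 2003 = 99.85·1170 + 8.15·498 + 51.38·529 = 148063.22.
Real GDP 2003 (at 1995 prices) = 56.09·1170 + 4.86·498 + 40.33·529 = 89380.15.
Deflator = Nominal/Real × 100 = 148063.22/89380.15 × 100 = 165.656.

165.66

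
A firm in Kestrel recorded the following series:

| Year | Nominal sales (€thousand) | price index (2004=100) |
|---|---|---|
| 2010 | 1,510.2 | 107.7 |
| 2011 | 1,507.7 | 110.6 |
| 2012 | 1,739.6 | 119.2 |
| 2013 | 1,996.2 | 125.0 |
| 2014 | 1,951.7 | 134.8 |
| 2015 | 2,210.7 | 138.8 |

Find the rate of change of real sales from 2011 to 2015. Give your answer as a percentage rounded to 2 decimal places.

Real sales 2011 = 1507.7/1.106 = 1363.20.
Real sales 2015 = 2210.7/1.388 = 1592.72.
Change = 1592.72/1363.20 − 1 = 0.1684.

16.84%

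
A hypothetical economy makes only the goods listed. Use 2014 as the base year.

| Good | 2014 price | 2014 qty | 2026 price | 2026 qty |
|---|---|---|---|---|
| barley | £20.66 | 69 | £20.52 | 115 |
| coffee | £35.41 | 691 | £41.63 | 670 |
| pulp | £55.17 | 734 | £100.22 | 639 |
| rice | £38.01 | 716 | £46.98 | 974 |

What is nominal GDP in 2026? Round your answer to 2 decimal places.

Nominal GDP 2026 = Σ (p_2026 × q_2026) = 20.52·115 + 41.63·670 + 100.22·639 + 46.98·974 = 140051.00.

£140051.00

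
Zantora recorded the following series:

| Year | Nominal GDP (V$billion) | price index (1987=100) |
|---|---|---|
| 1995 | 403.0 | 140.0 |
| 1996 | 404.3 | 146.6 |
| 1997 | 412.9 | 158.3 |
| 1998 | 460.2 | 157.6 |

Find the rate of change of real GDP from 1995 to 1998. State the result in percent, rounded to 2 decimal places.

1.44%

Real GDP 1995 = 403.0/1.400 = 287.86.
Real GDP 1998 = 460.2/1.576 = 292.01.
Change = 292.01/287.86 − 1 = 0.0144.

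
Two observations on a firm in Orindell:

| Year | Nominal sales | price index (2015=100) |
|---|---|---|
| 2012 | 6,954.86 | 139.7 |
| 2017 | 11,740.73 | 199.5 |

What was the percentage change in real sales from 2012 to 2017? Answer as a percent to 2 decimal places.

18.21%

Deflate each year: 2012 → 6954.86/1.397 = 4978.43; 2017 → 11740.73/1.995 = 5885.08.
So real sales changed by 5885.08/4978.43 − 1 = 0.1821, i.e. 18.21%.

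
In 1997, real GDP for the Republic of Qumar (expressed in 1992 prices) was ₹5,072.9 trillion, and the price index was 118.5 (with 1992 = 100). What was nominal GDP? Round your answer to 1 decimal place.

Nominal GDP = Real × (price index/100) = 5072.9 × 1.185 = 6011.39.

₹6,011.4 trillion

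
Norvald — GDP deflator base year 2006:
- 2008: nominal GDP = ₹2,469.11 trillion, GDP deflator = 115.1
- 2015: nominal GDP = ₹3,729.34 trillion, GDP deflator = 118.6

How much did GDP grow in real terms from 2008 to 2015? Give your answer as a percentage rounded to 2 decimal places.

Real GDP 2008 = 2469.11 / 1.151 = 2145.19.
Real GDP 2015 = 3729.34 / 1.186 = 3144.47.
Real growth = 3144.47 / 2145.19 − 1 = 0.4658.

46.58%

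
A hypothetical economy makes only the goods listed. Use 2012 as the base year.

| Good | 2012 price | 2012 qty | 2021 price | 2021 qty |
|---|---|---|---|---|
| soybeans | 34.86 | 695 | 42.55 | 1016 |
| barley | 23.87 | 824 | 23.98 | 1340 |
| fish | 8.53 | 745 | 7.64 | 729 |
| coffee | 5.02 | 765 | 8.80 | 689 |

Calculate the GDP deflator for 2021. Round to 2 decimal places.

Nominal GDP 2021 = 42.55·1016 + 23.98·1340 + 7.64·729 + 8.80·689 = 86996.76.
Real GDP 2021 (at 2012 prices) = 34.86·1016 + 23.87·1340 + 8.53·729 + 5.02·689 = 77080.71.
Deflator = Nominal/Real × 100 = 86996.76/77080.71 × 100 = 112.865.

112.86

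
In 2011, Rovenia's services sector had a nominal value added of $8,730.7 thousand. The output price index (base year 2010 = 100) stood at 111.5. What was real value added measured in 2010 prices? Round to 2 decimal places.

$7,830.22 thousand

Real value added = Nominal / (output price index/100) = 8730.7 / 1.115 = 7830.22.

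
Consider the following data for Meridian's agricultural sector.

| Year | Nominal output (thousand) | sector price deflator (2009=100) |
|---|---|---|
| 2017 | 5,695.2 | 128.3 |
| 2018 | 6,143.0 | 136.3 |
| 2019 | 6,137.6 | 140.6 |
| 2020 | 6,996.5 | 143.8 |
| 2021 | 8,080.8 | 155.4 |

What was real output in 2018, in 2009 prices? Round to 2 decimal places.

Real output 2018 = 6143.0 / 1.363 = 4506.97.

4,506.97 thousand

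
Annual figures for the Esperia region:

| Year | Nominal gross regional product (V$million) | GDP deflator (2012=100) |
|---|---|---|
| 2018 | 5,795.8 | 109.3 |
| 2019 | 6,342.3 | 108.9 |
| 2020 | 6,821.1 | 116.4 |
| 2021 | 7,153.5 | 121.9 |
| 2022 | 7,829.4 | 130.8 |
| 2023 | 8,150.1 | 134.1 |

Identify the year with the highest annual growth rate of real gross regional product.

2019

2019: real = 6342.3/1.089 = 5823.97; growth vs 2018 (5302.65) = 9.83%.
2020: real = 6821.1/1.164 = 5860.05; growth vs 2019 (5823.97) = 0.62%.
2021: real = 7153.5/1.219 = 5868.33; growth vs 2020 (5860.05) = 0.14%.
2022: real = 7829.4/1.308 = 5985.78; growth vs 2021 (5868.33) = 2.00%.
2023: real = 8150.1/1.341 = 6077.63; growth vs 2022 (5985.78) = 1.53%.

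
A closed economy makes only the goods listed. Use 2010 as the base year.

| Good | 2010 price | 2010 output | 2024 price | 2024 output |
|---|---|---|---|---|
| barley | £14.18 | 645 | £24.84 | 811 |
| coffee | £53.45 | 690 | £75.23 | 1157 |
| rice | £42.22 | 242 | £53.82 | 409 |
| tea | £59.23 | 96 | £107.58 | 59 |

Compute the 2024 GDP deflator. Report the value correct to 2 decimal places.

144.04

Nominal GDP 2024 = 24.84·811 + 75.23·1157 + 53.82·409 + 107.58·59 = 135545.95.
Real GDP 2024 (at 2010 prices) = 14.18·811 + 53.45·1157 + 42.22·409 + 59.23·59 = 94104.18.
Deflator = Nominal/Real × 100 = 135545.95/94104.18 × 100 = 144.038.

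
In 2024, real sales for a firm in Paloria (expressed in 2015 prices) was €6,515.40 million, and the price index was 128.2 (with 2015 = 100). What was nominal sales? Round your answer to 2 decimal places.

€8,352.74 million

Nominal sales = Real × (price index/100) = 6515.40 × 1.282 = 8352.74.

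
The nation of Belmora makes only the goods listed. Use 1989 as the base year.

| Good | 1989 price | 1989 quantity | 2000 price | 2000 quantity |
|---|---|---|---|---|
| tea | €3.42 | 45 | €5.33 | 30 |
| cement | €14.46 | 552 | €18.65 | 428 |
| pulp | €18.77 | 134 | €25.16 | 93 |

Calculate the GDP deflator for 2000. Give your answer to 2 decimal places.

130.42

Nominal GDP 2000 = 5.33·30 + 18.65·428 + 25.16·93 = 10481.98.
Real GDP 2000 (at 1989 prices) = 3.42·30 + 14.46·428 + 18.77·93 = 8037.09.
Deflator = Nominal/Real × 100 = 10481.98/8037.09 × 100 = 130.420.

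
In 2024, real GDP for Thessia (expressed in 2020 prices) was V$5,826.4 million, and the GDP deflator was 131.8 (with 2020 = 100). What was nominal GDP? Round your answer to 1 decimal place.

Nominal GDP = Real × (GDP deflator/100) = 5826.4 × 1.318 = 7679.20.

V$7,679.2 million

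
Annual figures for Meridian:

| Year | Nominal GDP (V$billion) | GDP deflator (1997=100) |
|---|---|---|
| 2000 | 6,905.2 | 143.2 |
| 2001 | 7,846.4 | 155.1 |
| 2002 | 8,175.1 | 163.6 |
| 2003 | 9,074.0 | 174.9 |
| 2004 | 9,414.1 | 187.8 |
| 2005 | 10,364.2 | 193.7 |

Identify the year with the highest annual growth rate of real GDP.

2005

2001: real = 7846.4/1.551 = 5058.93; growth vs 2000 (4822.07) = 4.91%.
2002: real = 8175.1/1.636 = 4997.00; growth vs 2001 (5058.93) = -1.22%.
2003: real = 9074.0/1.749 = 5188.11; growth vs 2002 (4997.00) = 3.82%.
2004: real = 9414.1/1.878 = 5012.83; growth vs 2003 (5188.11) = -3.38%.
2005: real = 10364.2/1.937 = 5350.65; growth vs 2004 (5012.83) = 6.74%.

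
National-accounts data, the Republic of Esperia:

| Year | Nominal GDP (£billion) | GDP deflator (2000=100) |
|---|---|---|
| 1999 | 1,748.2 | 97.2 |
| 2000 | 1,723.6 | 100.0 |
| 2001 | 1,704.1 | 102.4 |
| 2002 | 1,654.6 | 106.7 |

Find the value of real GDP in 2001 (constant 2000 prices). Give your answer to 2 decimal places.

£1,664.16 billion

Real GDP 2001 = 1704.1 / 1.024 = 1664.16.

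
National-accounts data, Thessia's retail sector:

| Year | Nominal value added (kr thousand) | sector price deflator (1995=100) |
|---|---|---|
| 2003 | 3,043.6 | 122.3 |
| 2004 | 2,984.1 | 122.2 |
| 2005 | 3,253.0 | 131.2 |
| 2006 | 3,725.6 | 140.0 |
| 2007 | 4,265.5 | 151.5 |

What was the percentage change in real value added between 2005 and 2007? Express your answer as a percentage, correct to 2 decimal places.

13.56%

Real value added 2005 = 3253.0/1.312 = 2479.42.
Real value added 2007 = 4265.5/1.515 = 2815.51.
Change = 2815.51/2479.42 − 1 = 0.1356.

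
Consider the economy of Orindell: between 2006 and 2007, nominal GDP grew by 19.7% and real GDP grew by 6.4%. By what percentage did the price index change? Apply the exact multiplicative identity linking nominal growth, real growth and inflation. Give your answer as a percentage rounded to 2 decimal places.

12.50%

(1 + g_nom) = (1 + g_real)(1 + π), so π = 1.1970 / 1.0640 − 1 = 0.12500.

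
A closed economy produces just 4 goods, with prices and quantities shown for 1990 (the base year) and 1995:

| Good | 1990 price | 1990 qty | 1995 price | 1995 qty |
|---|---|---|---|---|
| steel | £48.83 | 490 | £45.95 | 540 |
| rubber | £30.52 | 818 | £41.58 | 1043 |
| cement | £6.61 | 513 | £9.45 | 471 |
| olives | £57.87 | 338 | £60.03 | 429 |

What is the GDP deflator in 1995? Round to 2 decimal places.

Nominal GDP 1995 = 45.95·540 + 41.58·1043 + 9.45·471 + 60.03·429 = 98384.76.
Real GDP 1995 (at 1990 prices) = 48.83·540 + 30.52·1043 + 6.61·471 + 57.87·429 = 86140.10.
Deflator = Nominal/Real × 100 = 98384.76/86140.10 × 100 = 114.215.

114.21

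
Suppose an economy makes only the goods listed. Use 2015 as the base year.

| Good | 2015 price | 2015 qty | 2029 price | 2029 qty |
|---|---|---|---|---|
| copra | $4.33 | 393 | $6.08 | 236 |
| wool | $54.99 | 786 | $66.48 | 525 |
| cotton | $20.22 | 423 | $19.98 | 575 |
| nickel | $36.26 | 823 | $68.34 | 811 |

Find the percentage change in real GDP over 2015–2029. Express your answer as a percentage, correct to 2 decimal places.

-14.88%

Real GDP 2015 = Nominal GDP 2015 = 4.33·393 + 54.99·786 + 20.22·423 + 36.26·823 = 83318.87.
Real GDP 2029 (at 2015 prices) = 4.33·236 + 54.99·525 + 20.22·575 + 36.26·811 = 70924.99.
Real growth = 70924.99/83318.87 − 1 = -0.1488.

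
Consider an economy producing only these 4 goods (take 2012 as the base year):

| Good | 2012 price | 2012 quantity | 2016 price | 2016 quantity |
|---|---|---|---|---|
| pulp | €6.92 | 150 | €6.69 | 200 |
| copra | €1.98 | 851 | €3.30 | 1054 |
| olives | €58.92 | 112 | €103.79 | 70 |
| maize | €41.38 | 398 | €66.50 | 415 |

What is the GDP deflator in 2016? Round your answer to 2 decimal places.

160.20

Nominal GDP 2016 = 6.69·200 + 3.30·1054 + 103.79·70 + 66.50·415 = 39679.00.
Real GDP 2016 (at 2012 prices) = 6.92·200 + 1.98·1054 + 58.92·70 + 41.38·415 = 24768.02.
Deflator = Nominal/Real × 100 = 39679.00/24768.02 × 100 = 160.203.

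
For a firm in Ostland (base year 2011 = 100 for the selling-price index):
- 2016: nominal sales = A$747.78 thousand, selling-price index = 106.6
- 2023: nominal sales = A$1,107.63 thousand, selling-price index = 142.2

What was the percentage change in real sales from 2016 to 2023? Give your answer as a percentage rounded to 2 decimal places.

11.04%

Deflate each year: 2016 → 747.78/1.066 = 701.48; 2023 → 1107.63/1.422 = 778.92.
So real sales changed by 778.92/701.48 − 1 = 0.1104, i.e. 11.04%.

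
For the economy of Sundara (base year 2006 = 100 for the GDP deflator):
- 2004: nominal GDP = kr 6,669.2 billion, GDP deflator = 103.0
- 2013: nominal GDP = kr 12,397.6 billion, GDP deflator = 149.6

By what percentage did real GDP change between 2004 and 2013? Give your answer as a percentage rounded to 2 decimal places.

27.99%

Deflate each year: 2004 → 6669.2/1.030 = 6474.95; 2013 → 12397.6/1.496 = 8287.17.
So real GDP changed by 8287.17/6474.95 − 1 = 0.2799, i.e. 27.99%.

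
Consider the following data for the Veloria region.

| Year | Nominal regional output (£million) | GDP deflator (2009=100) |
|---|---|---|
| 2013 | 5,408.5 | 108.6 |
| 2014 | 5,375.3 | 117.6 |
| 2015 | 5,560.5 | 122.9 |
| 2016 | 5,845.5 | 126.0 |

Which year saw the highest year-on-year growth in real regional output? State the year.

2014: real = 5375.3/1.176 = 4570.83; growth vs 2013 (4980.20) = -8.22%.
2015: real = 5560.5/1.229 = 4524.41; growth vs 2014 (4570.83) = -1.02%.
2016: real = 5845.5/1.260 = 4639.29; growth vs 2015 (4524.41) = 2.54%.

2016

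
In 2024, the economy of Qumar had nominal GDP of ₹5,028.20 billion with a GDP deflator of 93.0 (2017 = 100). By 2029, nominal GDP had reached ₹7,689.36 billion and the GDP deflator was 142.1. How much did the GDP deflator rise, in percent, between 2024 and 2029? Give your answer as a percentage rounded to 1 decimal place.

Price-level change = 142.1 / 93.0 − 1 = 0.5280.

52.8%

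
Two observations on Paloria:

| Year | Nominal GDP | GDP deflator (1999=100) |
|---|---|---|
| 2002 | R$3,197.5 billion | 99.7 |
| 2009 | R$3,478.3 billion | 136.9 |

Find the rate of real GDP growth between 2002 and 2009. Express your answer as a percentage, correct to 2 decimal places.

Real GDP 2002 = 3197.5 / 0.997 = 3207.12.
Real GDP 2009 = 3478.3 / 1.369 = 2540.76.
Real growth = 2540.76 / 3207.12 − 1 = -0.2078.

-20.78%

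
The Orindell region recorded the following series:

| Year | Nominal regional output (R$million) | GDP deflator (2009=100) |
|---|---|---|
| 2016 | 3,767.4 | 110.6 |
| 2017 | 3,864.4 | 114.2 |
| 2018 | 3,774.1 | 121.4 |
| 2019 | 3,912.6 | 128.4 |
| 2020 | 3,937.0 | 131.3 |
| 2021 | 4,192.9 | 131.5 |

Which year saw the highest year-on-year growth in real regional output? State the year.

2017: real = 3864.4/1.142 = 3383.89; growth vs 2016 (3406.33) = -0.66%.
2018: real = 3774.1/1.214 = 3108.81; growth vs 2017 (3383.89) = -8.13%.
2019: real = 3912.6/1.284 = 3047.20; growth vs 2018 (3108.81) = -1.98%.
2020: real = 3937.0/1.313 = 2998.48; growth vs 2019 (3047.20) = -1.60%.
2021: real = 4192.9/1.315 = 3188.52; growth vs 2020 (2998.48) = 6.34%.

2021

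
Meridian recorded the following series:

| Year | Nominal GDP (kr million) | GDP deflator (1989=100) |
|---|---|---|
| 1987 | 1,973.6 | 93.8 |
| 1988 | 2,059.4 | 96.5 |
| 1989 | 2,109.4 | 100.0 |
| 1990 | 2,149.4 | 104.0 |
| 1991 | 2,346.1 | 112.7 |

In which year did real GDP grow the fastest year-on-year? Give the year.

1988

1988: real = 2059.4/0.965 = 2134.09; growth vs 1987 (2104.05) = 1.43%.
1989: real = 2109.4/1.000 = 2109.40; growth vs 1988 (2134.09) = -1.16%.
1990: real = 2149.4/1.040 = 2066.73; growth vs 1989 (2109.40) = -2.02%.
1991: real = 2346.1/1.127 = 2081.72; growth vs 1990 (2066.73) = 0.73%.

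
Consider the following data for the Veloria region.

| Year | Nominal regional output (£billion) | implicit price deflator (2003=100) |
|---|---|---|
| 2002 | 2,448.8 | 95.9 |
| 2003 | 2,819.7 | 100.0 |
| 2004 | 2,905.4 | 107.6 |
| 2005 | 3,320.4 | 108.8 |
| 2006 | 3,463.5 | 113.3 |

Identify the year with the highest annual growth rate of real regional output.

2005

2003: real = 2819.7/1.000 = 2819.70; growth vs 2002 (2553.49) = 10.43%.
2004: real = 2905.4/1.076 = 2700.19; growth vs 2003 (2819.70) = -4.24%.
2005: real = 3320.4/1.088 = 3051.84; growth vs 2004 (2700.19) = 13.02%.
2006: real = 3463.5/1.133 = 3056.93; growth vs 2005 (3051.84) = 0.17%.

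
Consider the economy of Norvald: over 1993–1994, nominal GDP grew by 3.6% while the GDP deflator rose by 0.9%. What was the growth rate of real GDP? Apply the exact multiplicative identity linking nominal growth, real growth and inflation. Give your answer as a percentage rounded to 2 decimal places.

(1 + g_nom) = (1 + g_real)(1 + π), so g_real = 1.0360 / 1.0090 − 1 = 0.02676.

2.68%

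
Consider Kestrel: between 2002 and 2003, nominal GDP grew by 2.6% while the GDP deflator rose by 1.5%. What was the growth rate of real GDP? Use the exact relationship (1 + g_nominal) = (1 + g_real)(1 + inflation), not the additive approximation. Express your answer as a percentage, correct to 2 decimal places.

(1 + g_nom) = (1 + g_real)(1 + π), so g_real = 1.0260 / 1.0150 − 1 = 0.01084.

1.08%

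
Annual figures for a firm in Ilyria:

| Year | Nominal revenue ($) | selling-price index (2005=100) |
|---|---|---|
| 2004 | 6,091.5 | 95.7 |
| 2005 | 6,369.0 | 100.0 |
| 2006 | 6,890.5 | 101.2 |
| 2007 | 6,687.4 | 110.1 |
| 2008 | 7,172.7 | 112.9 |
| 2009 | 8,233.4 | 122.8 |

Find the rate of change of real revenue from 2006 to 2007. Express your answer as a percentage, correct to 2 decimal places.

Real revenue 2006 = 6890.5/1.012 = 6808.79.
Real revenue 2007 = 6687.4/1.101 = 6073.93.
Change = 6073.93/6808.79 − 1 = -0.1079.

-10.79%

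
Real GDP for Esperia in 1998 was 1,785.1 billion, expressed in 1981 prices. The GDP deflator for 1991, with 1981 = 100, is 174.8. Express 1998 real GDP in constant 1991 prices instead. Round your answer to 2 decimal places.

Real GDP in 1991 prices = Real GDP in 1981 prices × (P_1991/P_1981) = 1785.1 × 1.748 = 3120.35.

3,120.35 billion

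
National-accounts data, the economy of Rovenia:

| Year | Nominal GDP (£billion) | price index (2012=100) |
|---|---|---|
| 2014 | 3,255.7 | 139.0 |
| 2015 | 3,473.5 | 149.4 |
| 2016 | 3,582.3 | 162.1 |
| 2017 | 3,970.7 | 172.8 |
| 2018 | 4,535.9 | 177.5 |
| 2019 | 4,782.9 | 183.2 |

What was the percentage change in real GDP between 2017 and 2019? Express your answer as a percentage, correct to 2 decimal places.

13.62%

Real GDP 2017 = 3970.7/1.728 = 2297.86.
Real GDP 2019 = 4782.9/1.832 = 2610.75.
Change = 2610.75/2297.86 − 1 = 0.1362.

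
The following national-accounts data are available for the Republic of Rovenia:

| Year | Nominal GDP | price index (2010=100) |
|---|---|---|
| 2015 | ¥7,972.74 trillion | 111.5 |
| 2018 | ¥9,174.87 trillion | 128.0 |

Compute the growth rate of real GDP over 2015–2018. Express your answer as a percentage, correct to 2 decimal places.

0.24%

Real GDP 2015 = 7972.74 / 1.115 = 7150.44.
Real GDP 2018 = 9174.87 / 1.280 = 7167.87.
Real growth = 7167.87 / 7150.44 − 1 = 0.0024.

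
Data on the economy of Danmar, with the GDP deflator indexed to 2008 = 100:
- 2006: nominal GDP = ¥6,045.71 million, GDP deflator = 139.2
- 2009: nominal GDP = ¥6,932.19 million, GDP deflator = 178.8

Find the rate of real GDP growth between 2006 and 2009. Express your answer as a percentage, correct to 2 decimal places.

Real GDP 2006 = 6045.71 / 1.392 = 4343.18.
Real GDP 2009 = 6932.19 / 1.788 = 3877.06.
Real growth = 3877.06 / 4343.18 − 1 = -0.1073.

-10.73%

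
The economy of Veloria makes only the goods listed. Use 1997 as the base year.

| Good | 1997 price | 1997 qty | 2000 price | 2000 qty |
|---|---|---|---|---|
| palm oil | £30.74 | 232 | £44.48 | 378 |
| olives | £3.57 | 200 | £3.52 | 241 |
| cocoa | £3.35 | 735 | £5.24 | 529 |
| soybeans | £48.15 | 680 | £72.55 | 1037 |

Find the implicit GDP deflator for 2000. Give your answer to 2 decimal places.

Nominal GDP 2000 = 44.48·378 + 3.52·241 + 5.24·529 + 72.55·1037 = 95668.07.
Real GDP 2000 (at 1997 prices) = 30.74·378 + 3.57·241 + 3.35·529 + 48.15·1037 = 64183.79.
Deflator = Nominal/Real × 100 = 95668.07/64183.79 × 100 = 149.053.

149.05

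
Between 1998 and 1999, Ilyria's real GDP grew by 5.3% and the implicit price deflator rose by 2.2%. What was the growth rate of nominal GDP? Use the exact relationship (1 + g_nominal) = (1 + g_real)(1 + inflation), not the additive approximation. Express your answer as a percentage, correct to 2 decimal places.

7.62%

(1 + g_nom) = (1 + g_real)(1 + π) = 1.0530 × 1.0220 = 1.07617.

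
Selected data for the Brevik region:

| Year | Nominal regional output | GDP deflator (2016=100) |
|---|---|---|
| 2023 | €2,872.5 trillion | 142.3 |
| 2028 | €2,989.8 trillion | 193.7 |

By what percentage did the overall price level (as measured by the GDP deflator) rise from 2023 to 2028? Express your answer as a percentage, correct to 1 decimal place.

36.1%

Price-level change = 193.7 / 142.3 − 1 = 0.3612.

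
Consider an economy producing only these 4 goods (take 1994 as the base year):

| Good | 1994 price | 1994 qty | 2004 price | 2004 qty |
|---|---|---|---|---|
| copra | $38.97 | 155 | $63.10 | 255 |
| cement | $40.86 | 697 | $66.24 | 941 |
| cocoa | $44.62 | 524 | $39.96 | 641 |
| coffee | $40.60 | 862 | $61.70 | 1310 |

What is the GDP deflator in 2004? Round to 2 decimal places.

Nominal GDP 2004 = 63.10·255 + 66.24·941 + 39.96·641 + 61.70·1310 = 184863.70.
Real GDP 2004 (at 1994 prices) = 38.97·255 + 40.86·941 + 44.62·641 + 40.60·1310 = 130174.03.
Deflator = Nominal/Real × 100 = 184863.70/130174.03 × 100 = 142.013.

142.01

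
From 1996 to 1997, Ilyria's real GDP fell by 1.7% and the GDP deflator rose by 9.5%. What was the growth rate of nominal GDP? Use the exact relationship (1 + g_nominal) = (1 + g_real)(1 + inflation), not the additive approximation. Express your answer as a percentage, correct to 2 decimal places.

(1 + g_nom) = (1 + g_real)(1 + π) = 0.9830 × 1.0950 = 1.07639.

7.64%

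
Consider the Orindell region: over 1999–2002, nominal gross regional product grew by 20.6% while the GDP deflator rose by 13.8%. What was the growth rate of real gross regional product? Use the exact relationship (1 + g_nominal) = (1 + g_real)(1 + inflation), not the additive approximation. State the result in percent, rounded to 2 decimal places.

5.98%

(1 + g_nom) = (1 + g_real)(1 + π), so g_real = 1.2060 / 1.1380 − 1 = 0.05975.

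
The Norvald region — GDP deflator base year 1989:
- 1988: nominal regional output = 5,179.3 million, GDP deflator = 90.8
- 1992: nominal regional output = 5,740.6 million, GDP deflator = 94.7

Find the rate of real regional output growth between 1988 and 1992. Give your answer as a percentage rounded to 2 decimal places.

Deflate each year: 1988 → 5179.3/0.908 = 5704.07; 1992 → 5740.6/0.947 = 6061.88.
So real regional output changed by 6061.88/5704.07 − 1 = 0.0627, i.e. 6.27%.

6.27%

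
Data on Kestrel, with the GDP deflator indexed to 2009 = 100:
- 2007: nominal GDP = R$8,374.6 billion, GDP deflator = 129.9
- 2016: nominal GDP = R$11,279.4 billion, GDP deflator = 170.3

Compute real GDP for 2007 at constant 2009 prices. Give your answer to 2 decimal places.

Real GDP = Nominal / (GDP deflator/100) = 8374.6 / 1.299 = 6446.96.

R$6,446.96 billion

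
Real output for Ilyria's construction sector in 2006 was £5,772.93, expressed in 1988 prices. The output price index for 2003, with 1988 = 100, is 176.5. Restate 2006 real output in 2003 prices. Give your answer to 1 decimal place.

Real output in 2003 prices = Real output in 1988 prices × (P_2003/P_1988) = 5772.93 × 1.765 = 10189.22.

£10,189.2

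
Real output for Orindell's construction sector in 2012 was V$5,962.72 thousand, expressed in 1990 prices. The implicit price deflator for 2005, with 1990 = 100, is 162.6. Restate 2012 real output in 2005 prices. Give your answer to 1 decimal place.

V$9,695.4 thousand

Real output in 2005 prices = Real output in 1990 prices × (P_2005/P_1990) = 5962.72 × 1.626 = 9695.38.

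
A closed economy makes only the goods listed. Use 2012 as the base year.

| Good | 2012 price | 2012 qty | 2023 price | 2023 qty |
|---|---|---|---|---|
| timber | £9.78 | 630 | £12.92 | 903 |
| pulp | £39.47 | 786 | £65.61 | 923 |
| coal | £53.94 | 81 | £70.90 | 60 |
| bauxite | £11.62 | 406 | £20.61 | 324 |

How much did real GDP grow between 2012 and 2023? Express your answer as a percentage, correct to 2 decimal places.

Real GDP 2012 = Nominal GDP 2012 = 9.78·630 + 39.47·786 + 53.94·81 + 11.62·406 = 46271.68.
Real GDP 2023 (at 2012 prices) = 9.78·903 + 39.47·923 + 53.94·60 + 11.62·324 = 52263.43.
Real growth = 52263.43/46271.68 − 1 = 0.1295.

12.95%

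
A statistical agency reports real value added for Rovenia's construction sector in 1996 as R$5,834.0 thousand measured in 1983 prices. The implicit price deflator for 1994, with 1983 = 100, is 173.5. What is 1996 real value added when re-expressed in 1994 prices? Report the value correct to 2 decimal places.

Real value added in 1994 prices = Real value added in 1983 prices × (P_1994/P_1983) = 5834.0 × 1.735 = 10121.99.

R$10,121.99 thousand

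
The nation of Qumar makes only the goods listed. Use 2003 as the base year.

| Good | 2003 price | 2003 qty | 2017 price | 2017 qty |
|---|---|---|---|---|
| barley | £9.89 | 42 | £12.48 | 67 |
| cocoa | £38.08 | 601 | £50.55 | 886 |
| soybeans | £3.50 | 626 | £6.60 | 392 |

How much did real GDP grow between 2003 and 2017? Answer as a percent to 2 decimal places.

40.33%

Real GDP 2003 = Nominal GDP 2003 = 9.89·42 + 38.08·601 + 3.50·626 = 25492.46.
Real GDP 2017 (at 2003 prices) = 9.89·67 + 38.08·886 + 3.50·392 = 35773.51.
Real growth = 35773.51/25492.46 − 1 = 0.4033.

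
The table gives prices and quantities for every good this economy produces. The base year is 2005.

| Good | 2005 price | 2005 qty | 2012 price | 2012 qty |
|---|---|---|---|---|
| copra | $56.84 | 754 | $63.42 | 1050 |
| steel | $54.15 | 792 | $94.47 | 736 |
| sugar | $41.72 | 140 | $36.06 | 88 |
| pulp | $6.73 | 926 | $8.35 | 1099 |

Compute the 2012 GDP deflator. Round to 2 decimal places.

134.24

Nominal GDP 2012 = 63.42·1050 + 94.47·736 + 36.06·88 + 8.35·1099 = 148470.85.
Real GDP 2012 (at 2005 prices) = 56.84·1050 + 54.15·736 + 41.72·88 + 6.73·1099 = 110604.03.
Deflator = Nominal/Real × 100 = 148470.85/110604.03 × 100 = 134.236.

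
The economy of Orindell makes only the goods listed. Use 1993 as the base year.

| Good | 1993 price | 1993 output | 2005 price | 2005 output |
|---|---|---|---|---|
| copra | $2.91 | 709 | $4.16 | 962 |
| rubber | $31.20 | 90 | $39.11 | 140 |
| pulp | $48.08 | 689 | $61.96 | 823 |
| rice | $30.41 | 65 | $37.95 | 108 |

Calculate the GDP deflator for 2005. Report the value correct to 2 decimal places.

Nominal GDP 2005 = 4.16·962 + 39.11·140 + 61.96·823 + 37.95·108 = 64569.00.
Real GDP 2005 (at 1993 prices) = 2.91·962 + 31.20·140 + 48.08·823 + 30.41·108 = 50021.54.
Deflator = Nominal/Real × 100 = 64569.00/50021.54 × 100 = 129.082.

129.08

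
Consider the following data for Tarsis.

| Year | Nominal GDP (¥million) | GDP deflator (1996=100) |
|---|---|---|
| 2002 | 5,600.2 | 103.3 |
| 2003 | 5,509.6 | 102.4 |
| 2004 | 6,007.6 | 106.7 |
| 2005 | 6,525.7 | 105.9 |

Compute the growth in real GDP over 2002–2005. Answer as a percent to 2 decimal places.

13.67%

Real GDP 2002 = 5600.2/1.033 = 5421.30.
Real GDP 2005 = 6525.7/1.059 = 6162.13.
Change = 6162.13/5421.30 − 1 = 0.1367.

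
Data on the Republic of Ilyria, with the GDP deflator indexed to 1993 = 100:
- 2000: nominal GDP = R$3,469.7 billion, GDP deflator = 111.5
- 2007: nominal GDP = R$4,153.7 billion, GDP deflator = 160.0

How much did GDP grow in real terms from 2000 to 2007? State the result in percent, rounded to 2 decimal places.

Deflate each year: 2000 → 3469.7/1.115 = 3111.84; 2007 → 4153.7/1.600 = 2596.06.
So real GDP changed by 2596.06/3111.84 − 1 = -0.1657, i.e. -16.57%.

-16.57%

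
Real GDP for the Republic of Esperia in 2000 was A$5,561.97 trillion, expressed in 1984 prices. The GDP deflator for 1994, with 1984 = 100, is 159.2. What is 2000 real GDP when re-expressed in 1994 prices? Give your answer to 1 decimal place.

Real GDP in 1994 prices = Real GDP in 1984 prices × (P_1994/P_1984) = 5561.97 × 1.592 = 8854.66.

A$8,854.7 trillion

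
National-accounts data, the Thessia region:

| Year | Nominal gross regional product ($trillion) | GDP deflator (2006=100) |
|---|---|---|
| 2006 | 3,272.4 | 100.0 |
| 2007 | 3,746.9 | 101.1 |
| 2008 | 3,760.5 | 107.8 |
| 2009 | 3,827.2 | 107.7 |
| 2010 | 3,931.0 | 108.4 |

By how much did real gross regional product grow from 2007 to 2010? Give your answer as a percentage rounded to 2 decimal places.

-2.15%

Real gross regional product 2007 = 3746.9/1.011 = 3706.13.
Real gross regional product 2010 = 3931.0/1.084 = 3626.38.
Change = 3626.38/3706.13 − 1 = -0.0215.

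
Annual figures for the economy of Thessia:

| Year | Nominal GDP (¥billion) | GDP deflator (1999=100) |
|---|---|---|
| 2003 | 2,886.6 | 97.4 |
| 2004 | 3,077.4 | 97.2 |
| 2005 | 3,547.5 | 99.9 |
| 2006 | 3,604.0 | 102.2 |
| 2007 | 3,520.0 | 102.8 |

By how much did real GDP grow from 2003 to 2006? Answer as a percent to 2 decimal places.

18.99%

Real GDP 2003 = 2886.6/0.974 = 2963.66.
Real GDP 2006 = 3604.0/1.022 = 3526.42.
Change = 3526.42/2963.66 − 1 = 0.1899.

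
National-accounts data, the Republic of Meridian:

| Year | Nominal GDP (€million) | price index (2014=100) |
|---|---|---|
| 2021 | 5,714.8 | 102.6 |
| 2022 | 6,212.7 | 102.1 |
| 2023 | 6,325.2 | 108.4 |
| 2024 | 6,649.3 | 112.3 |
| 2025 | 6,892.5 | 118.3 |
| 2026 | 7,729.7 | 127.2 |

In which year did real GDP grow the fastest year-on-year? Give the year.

2022: real = 6212.7/1.021 = 6084.92; growth vs 2021 (5569.98) = 9.24%.
2023: real = 6325.2/1.084 = 5835.06; growth vs 2022 (6084.92) = -4.11%.
2024: real = 6649.3/1.123 = 5921.02; growth vs 2023 (5835.06) = 1.47%.
2025: real = 6892.5/1.183 = 5826.29; growth vs 2024 (5921.02) = -1.60%.
2026: real = 7729.7/1.272 = 6076.81; growth vs 2025 (5826.29) = 4.30%.

2022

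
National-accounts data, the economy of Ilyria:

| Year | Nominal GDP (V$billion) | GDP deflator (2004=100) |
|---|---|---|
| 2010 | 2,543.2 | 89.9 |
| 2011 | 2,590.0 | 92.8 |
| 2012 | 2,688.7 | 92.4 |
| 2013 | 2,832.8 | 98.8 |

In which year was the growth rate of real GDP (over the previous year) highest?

2012

2011: real = 2590.0/0.928 = 2790.95; growth vs 2010 (2828.92) = -1.34%.
2012: real = 2688.7/0.924 = 2909.85; growth vs 2011 (2790.95) = 4.26%.
2013: real = 2832.8/0.988 = 2867.21; growth vs 2012 (2909.85) = -1.47%.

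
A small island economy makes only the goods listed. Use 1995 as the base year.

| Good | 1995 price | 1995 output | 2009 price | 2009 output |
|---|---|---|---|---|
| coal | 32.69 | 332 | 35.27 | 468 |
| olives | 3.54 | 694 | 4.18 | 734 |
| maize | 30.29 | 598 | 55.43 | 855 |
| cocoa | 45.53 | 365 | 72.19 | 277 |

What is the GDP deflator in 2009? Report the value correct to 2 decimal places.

Nominal GDP 2009 = 35.27·468 + 4.18·734 + 55.43·855 + 72.19·277 = 86963.76.
Real GDP 2009 (at 1995 prices) = 32.69·468 + 3.54·734 + 30.29·855 + 45.53·277 = 56407.04.
Deflator = Nominal/Real × 100 = 86963.76/56407.04 × 100 = 154.172.

154.17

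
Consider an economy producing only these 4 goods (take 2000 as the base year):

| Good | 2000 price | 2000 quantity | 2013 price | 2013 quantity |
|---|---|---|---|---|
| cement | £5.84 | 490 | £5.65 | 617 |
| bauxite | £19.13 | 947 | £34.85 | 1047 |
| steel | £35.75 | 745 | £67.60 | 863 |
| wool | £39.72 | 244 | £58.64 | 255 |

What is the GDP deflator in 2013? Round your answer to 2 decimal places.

Nominal GDP 2013 = 5.65·617 + 34.85·1047 + 67.60·863 + 58.64·255 = 113266.00.
Real GDP 2013 (at 2000 prices) = 5.84·617 + 19.13·1047 + 35.75·863 + 39.72·255 = 64613.24.
Deflator = Nominal/Real × 100 = 113266.00/64613.24 × 100 = 175.298.

175.30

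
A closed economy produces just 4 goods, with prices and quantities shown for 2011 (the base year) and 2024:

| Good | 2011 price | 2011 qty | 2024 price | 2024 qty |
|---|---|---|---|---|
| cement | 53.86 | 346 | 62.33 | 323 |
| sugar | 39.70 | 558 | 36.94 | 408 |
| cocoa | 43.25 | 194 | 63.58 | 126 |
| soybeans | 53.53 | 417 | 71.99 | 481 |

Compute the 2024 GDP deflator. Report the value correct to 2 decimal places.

Nominal GDP 2024 = 62.33·323 + 36.94·408 + 63.58·126 + 71.99·481 = 77842.38.
Real GDP 2024 (at 2011 prices) = 53.86·323 + 39.70·408 + 43.25·126 + 53.53·481 = 64791.81.
Deflator = Nominal/Real × 100 = 77842.38/64791.81 × 100 = 120.142.

120.14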